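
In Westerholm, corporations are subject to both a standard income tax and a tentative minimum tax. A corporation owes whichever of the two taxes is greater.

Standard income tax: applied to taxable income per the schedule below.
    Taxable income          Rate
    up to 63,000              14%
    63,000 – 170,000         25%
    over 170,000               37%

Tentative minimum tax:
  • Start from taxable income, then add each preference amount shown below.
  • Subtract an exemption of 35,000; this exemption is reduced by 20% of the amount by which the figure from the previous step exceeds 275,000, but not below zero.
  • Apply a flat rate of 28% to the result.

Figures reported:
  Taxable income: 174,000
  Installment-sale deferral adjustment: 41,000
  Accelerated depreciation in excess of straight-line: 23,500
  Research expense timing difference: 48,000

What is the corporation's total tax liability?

Standard income tax:
  63,000 × 14% = 8,820
  107,000 × 25% = 26,750
  4,000 × 37% = 1,480
  → 37,050

Tentative minimum tax:
  Adjusted income: 174,000 + 41,000 + 23,500 + 48,000 = 286,500
  Exemption: 35,000 − 20% × (286,500 − 275,000) = 35,000 − 2,300 = 32,700
  Base: 286,500 − 32,700 = 253,800
  253,800 × 28% = 71,064

71,064 > 37,050, so the tentative minimum tax is the binding amount.

71,064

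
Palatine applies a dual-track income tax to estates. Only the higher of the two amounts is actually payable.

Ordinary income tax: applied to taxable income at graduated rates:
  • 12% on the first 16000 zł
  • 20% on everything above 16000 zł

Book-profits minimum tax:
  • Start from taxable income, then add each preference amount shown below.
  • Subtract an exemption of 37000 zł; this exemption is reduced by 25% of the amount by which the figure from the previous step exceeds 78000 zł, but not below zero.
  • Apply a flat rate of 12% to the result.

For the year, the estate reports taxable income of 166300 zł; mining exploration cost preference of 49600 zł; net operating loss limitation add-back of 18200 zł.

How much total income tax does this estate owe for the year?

Book-profits minimum tax:
  Adjusted income: 166300 zł + 49600 zł + 18200 zł = 234100 zł
  Exemption: 25% × (234100 zł − 78000 zł) = 39025 zł ≥ 37000 zł, so the exemption is fully phased out
  Base: 234100 zł − 0 zł = 234100 zł
  234100 zł × 12% = 28092 zł

Ordinary income tax:
  16000 zł × 12% = 1920 zł
  150300 zł × 20% = 30060 zł
  → 31980 zł

31980 zł > 28092 zł, so the ordinary income tax governs.

31980 zł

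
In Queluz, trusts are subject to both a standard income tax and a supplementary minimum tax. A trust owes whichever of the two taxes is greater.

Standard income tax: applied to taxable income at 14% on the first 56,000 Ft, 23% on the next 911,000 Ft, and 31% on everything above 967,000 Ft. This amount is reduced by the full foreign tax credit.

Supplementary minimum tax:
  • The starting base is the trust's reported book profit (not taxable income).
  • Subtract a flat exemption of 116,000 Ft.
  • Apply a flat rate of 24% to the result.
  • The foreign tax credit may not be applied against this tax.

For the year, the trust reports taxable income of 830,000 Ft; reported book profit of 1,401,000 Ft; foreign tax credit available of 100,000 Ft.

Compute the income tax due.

Supplementary minimum tax:
  Base (reported book profit): 1,401,000 Ft
  Less exemption 116,000 Ft → base 1,285,000 Ft
  1,285,000 Ft × 24% = 308,400 Ft

Standard income tax:
  56,000 Ft × 14% = 7,840 Ft
  774,000 Ft × 23% = 178,020 Ft
  → 185,860 Ft
  Less foreign tax credit 100,000 Ft → 85,860 Ft

308,400 Ft > 85,860 Ft, so the supplementary minimum tax is the binding amount.

308,400 Ft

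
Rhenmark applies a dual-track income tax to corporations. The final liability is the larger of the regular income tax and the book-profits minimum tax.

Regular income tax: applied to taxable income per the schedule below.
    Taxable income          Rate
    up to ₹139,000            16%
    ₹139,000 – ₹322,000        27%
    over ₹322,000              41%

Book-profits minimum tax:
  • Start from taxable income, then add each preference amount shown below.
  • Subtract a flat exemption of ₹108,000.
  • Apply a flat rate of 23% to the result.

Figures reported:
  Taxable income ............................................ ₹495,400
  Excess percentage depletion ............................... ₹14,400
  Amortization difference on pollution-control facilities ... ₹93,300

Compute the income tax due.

₹142,744

Book-profits minimum tax:
  Adjusted income: ₹495,400 + ₹14,400 + ₹93,300 = ₹603,100
  Less exemption ₹108,000 → base ₹495,100
  ₹495,100 × 23% = ₹113,873

Regular income tax:
  ₹139,000 × 16% = ₹22,240
  ₹183,000 × 27% = ₹49,410
  ₹173,400 × 41% = ₹71,094
  → ₹142,744

₹142,744 > ₹113,873, so the regular income tax governs.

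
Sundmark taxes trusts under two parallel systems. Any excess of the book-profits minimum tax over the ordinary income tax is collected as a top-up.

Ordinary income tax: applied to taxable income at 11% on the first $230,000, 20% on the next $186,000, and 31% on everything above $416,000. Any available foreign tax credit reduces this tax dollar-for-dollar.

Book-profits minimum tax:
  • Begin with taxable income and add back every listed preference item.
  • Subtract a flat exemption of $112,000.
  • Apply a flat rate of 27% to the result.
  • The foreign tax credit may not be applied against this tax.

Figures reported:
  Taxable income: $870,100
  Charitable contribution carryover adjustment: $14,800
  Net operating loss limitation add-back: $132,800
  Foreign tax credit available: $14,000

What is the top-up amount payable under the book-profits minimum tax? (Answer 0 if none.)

Book-profits minimum tax:
  Adjusted income: $870,100 + $14,800 + $132,800 = $1,017,700
  Less exemption $112,000 → base $905,700
  $905,700 × 27% = $244,539

Ordinary income tax:
  $230,000 × 11% = $25,300
  $186,000 × 20% = $37,200
  $454,100 × 31% = $140,771
  → $203,271
  Less foreign tax credit $14,000 → $189,271

Excess of book-profits minimum tax over ordinary income tax: $244,539 − $189,271 = $55,268.

$55,268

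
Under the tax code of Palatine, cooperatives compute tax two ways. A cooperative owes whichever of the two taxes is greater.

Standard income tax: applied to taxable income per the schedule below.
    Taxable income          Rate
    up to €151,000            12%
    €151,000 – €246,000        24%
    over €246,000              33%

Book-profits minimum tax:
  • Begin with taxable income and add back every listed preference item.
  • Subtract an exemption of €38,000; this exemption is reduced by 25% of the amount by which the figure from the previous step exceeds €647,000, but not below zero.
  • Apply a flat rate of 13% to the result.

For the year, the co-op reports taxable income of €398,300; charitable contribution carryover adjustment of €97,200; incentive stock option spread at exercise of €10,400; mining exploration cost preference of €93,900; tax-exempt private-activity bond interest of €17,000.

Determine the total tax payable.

€91,179

Standard income tax:
  €151,000 × 12% = €18,120
  €95,000 × 24% = €22,800
  €152,300 × 33% = €50,259
  → €91,179

Book-profits minimum tax:
  Adjusted income: €398,300 + €97,200 + €10,400 + €93,900 + €17,000 = €616,800
  Exemption: €616,800 ≤ €647,000, so full €38,000 applies
  Base: €616,800 − €38,000 = €578,800
  €578,800 × 13% = €75,244

€91,179 > €75,244, so the standard income tax governs.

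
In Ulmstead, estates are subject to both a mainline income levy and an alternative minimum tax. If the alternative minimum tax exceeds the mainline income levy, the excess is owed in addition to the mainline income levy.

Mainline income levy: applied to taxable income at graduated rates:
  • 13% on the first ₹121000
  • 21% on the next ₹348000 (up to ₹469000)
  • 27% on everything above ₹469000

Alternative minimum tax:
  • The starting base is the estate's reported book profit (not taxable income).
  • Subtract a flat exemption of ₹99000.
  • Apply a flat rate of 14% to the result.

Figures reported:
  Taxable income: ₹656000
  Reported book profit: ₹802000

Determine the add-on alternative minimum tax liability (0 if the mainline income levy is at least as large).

₹0

Mainline income levy:
  ₹121000 × 13% = ₹15730
  ₹348000 × 21% = ₹73080
  ₹187000 × 27% = ₹50490
  → ₹139300

Alternative minimum tax:
  Base (reported book profit): ₹802000
  Less exemption ₹99000 → base ₹703000
  ₹703000 × 14% = ₹98420

₹98420 ≤ ₹139300, so no add-on is due.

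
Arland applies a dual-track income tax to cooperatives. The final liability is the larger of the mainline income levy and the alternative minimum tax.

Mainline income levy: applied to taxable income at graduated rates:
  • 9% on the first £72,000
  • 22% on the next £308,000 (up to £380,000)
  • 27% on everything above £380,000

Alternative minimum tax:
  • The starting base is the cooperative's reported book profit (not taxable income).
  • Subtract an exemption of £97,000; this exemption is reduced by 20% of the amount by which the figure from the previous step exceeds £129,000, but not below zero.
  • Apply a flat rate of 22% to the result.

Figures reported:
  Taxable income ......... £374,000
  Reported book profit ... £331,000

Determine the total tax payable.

£72,920

Mainline income levy:
  £72,000 × 9% = £6,480
  £302,000 × 22% = £66,440
  → £72,920

Alternative minimum tax:
  Base (reported book profit): £331,000
  Exemption: £97,000 − 20% × (£331,000 − £129,000) = £97,000 − £40,400 = £56,600
  Base: £331,000 − £56,600 = £274,400
  £274,400 × 22% = £60,368

£72,920 > £60,368, so the mainline income levy governs.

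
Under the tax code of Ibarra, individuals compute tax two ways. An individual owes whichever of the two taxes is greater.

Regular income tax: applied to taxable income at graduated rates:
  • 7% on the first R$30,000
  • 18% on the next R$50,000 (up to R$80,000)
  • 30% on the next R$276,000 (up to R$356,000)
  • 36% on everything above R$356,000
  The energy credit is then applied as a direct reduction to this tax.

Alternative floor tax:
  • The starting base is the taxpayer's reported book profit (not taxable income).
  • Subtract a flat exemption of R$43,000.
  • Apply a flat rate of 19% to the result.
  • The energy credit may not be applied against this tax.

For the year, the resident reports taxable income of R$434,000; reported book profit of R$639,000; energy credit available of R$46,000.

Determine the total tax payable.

Alternative floor tax:
  Base (reported book profit): R$639,000
  Less exemption R$43,000 → base R$596,000
  R$596,000 × 19% = R$113,240

Regular income tax:
  R$30,000 × 7% = R$2,100
  R$50,000 × 18% = R$9,000
  R$276,000 × 30% = R$82,800
  R$78,000 × 36% = R$28,080
  → R$121,980
  Less energy credit R$46,000 → R$75,980

R$113,240 > R$75,980, so the alternative floor tax is the binding amount.

R$113,240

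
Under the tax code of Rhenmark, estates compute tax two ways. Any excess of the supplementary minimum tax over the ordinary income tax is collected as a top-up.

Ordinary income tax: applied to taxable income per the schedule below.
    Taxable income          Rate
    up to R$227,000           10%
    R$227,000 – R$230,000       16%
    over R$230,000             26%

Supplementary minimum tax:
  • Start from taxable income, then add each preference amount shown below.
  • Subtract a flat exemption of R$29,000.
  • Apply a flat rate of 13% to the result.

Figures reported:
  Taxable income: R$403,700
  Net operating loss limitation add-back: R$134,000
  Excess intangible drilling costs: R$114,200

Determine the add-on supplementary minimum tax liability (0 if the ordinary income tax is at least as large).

Supplementary minimum tax:
  Adjusted income: R$403,700 + R$134,000 + R$114,200 = R$651,900
  Less exemption R$29,000 → base R$622,900
  R$622,900 × 13% = R$80,977

Ordinary income tax:
  R$227,000 × 10% = R$22,700
  R$3,000 × 16% = R$480
  R$173,700 × 26% = R$45,162
  → R$68,342

Excess of supplementary minimum tax over ordinary income tax: R$80,977 − R$68,342 = R$12,635.

R$12,635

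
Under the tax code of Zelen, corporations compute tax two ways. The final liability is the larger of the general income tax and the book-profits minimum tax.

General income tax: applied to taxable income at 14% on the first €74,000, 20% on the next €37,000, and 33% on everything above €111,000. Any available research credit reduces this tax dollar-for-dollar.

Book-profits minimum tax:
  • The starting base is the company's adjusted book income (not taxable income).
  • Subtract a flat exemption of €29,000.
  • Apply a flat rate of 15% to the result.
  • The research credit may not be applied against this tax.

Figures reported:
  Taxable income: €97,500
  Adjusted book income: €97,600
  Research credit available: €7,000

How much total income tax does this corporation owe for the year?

€10,290

Book-profits minimum tax:
  Base (adjusted book income): €97,600
  Less exemption €29,000 → base €68,600
  €68,600 × 15% = €10,290

General income tax:
  €74,000 × 14% = €10,360
  €23,500 × 20% = €4,700
  → €15,060
  Less research credit €7,000 → €8,060

€10,290 > €8,060, so the book-profits minimum tax is the binding amount.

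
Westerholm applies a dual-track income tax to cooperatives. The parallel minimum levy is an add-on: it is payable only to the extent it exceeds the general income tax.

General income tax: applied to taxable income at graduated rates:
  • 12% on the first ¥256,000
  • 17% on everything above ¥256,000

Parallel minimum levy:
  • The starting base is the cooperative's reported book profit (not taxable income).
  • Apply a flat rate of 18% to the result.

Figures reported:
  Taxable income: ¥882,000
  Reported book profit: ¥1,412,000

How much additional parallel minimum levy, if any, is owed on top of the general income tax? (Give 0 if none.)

¥117,020

General income tax:
  ¥256,000 × 12% = ¥30,720
  ¥626,000 × 17% = ¥106,420
  → ¥137,140

Parallel minimum levy:
  Base (reported book profit): ¥1,412,000
  ¥1,412,000 × 18% = ¥254,160

Excess of parallel minimum levy over general income tax: ¥254,160 − ¥137,140 = ¥117,020.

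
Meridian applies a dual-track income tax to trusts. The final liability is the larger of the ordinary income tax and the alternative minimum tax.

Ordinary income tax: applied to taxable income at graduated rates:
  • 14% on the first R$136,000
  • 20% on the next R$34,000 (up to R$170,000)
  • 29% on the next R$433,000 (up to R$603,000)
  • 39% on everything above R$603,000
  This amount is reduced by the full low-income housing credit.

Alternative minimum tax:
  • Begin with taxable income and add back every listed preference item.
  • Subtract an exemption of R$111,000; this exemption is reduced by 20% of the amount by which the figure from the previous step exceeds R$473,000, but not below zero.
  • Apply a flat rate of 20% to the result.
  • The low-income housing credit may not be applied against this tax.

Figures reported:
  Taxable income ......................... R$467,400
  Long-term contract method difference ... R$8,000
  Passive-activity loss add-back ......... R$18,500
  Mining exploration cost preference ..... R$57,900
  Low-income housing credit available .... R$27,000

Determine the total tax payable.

R$91,312

Ordinary income tax:
  R$136,000 × 14% = R$19,040
  R$34,000 × 20% = R$6,800
  R$297,400 × 29% = R$86,246
  → R$112,086
  Less low-income housing credit R$27,000 → R$85,086

Alternative minimum tax:
  Adjusted income: R$467,400 + R$8,000 + R$18,500 + R$57,900 = R$551,800
  Exemption: R$111,000 − 20% × (R$551,800 − R$473,000) = R$111,000 − R$15,760 = R$95,240
  Base: R$551,800 − R$95,240 = R$456,560
  R$456,560 × 20% = R$91,312

R$91,312 > R$85,086, so the alternative minimum tax is the binding amount.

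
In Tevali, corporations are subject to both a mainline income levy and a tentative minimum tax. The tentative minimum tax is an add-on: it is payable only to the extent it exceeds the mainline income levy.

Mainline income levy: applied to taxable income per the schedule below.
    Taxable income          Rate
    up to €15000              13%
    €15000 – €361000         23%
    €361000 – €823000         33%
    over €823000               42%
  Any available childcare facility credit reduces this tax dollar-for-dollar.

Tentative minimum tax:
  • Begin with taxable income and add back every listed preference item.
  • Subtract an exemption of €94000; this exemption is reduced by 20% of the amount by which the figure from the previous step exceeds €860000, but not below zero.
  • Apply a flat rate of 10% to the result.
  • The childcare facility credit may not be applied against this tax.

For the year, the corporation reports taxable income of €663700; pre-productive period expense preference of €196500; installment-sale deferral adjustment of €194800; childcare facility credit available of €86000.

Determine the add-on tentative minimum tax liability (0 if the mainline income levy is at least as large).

Mainline income levy:
  €15000 × 13% = €1950
  €346000 × 23% = €79580
  €302700 × 33% = €99891
  → €181421
  Less childcare facility credit €86000 → €95421

Tentative minimum tax:
  Adjusted income: €663700 + €196500 + €194800 = €1055000
  Exemption: €94000 − 20% × (€1055000 − €860000) = €94000 − €39000 = €55000
  Base: €1055000 − €55000 = €1000000
  €1000000 × 10% = €100000

Excess of tentative minimum tax over mainline income levy: €100000 − €95421 = €4579.

€4579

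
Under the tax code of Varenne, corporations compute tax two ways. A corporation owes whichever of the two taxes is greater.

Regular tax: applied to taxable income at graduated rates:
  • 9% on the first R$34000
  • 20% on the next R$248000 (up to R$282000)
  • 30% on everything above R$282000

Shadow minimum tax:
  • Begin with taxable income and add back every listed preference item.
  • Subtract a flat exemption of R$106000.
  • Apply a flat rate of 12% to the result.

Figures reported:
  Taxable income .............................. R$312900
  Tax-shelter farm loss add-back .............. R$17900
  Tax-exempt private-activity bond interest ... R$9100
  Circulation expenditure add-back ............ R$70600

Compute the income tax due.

R$61930

Regular tax:
  R$34000 × 9% = R$3060
  R$248000 × 20% = R$49600
  R$30900 × 30% = R$9270
  → R$61930

Shadow minimum tax:
  Adjusted income: R$312900 + R$17900 + R$9100 + R$70600 = R$410500
  Less exemption R$106000 → base R$304500
  R$304500 × 12% = R$36540

R$61930 > R$36540, so the regular tax governs.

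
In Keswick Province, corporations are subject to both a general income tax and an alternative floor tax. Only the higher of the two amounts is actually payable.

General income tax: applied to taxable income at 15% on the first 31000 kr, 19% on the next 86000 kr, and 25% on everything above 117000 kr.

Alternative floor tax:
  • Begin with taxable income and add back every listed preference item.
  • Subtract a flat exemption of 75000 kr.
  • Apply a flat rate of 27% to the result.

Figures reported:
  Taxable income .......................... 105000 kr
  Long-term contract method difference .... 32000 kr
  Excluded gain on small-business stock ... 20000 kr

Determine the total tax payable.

General income tax:
  31000 kr × 15% = 4650 kr
  74000 kr × 19% = 14060 kr
  → 18710 kr

Alternative floor tax:
  Adjusted income: 105000 kr + 32000 kr + 20000 kr = 157000 kr
  Less exemption 75000 kr → base 82000 kr
  82000 kr × 27% = 22140 kr

22140 kr > 18710 kr, so the alternative floor tax is the binding amount.

22140 kr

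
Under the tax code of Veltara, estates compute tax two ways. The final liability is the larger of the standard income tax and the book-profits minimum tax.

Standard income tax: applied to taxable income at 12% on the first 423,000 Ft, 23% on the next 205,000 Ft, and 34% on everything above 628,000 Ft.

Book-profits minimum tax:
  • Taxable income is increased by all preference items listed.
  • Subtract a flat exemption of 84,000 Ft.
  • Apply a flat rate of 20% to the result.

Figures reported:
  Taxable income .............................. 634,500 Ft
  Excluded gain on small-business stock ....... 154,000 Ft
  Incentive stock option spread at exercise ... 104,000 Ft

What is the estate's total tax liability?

Book-profits minimum tax:
  Adjusted income: 634,500 Ft + 154,000 Ft + 104,000 Ft = 892,500 Ft
  Less exemption 84,000 Ft → base 808,500 Ft
  808,500 Ft × 20% = 161,700 Ft

Standard income tax:
  423,000 Ft × 12% = 50,760 Ft
  205,000 Ft × 23% = 47,150 Ft
  6,500 Ft × 34% = 2,210 Ft
  → 100,120 Ft

161,700 Ft > 100,120 Ft, so the book-profits minimum tax is the binding amount.

161,700 Ft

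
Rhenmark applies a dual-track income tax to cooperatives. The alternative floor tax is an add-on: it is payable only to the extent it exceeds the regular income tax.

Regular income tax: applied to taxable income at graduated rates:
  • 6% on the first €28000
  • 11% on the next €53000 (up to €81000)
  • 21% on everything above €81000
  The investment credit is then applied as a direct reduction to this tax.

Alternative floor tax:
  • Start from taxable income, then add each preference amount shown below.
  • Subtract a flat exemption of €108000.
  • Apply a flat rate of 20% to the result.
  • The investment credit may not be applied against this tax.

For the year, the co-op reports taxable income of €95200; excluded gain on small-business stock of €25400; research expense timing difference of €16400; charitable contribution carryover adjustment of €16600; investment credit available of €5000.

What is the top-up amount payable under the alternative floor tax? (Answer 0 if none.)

Alternative floor tax:
  Adjusted income: €95200 + €25400 + €16400 + €16600 = €153600
  Less exemption €108000 → base €45600
  €45600 × 20% = €9120

Regular income tax:
  €28000 × 6% = €1680
  €53000 × 11% = €5830
  €14200 × 21% = €2982
  → €10492
  Less investment credit €5000 → €5492

Excess of alternative floor tax over regular income tax: €9120 − €5492 = €3628.

€3628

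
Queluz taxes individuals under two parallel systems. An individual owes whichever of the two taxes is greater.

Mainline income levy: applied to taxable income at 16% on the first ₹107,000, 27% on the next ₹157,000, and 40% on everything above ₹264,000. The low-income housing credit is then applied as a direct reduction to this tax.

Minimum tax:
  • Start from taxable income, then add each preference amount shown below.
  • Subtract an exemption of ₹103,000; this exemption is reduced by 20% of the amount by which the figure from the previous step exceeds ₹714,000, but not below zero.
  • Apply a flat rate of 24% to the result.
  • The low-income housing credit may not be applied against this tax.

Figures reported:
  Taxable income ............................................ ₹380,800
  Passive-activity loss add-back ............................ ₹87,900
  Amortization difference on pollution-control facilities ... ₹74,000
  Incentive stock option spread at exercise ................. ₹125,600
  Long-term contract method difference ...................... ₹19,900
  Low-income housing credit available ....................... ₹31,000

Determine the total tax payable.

Minimum tax:
  Adjusted income: ₹380,800 + ₹87,900 + ₹74,000 + ₹125,600 + ₹19,900 = ₹688,200
  Exemption: ₹688,200 ≤ ₹714,000, so full ₹103,000 applies
  Base: ₹688,200 − ₹103,000 = ₹585,200
  ₹585,200 × 24% = ₹140,448

Mainline income levy:
  ₹107,000 × 16% = ₹17,120
  ₹157,000 × 27% = ₹42,390
  ₹116,800 × 40% = ₹46,720
  → ₹106,230
  Less low-income housing credit ₹31,000 → ₹75,230

₹140,448 > ₹75,230, so the minimum tax is the binding amount.

₹140,448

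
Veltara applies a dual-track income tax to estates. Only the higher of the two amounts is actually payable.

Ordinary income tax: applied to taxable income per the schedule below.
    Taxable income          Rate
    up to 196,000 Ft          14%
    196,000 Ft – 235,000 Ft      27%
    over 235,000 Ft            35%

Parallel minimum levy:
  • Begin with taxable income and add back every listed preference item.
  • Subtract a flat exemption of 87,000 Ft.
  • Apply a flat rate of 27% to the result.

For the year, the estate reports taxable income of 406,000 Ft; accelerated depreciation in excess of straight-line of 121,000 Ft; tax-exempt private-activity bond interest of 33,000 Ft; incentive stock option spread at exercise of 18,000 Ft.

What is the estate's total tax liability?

Ordinary income tax:
  196,000 Ft × 14% = 27,440 Ft
  39,000 Ft × 27% = 10,530 Ft
  171,000 Ft × 35% = 59,850 Ft
  → 97,820 Ft

Parallel minimum levy:
  Adjusted income: 406,000 Ft + 121,000 Ft + 33,000 Ft + 18,000 Ft = 578,000 Ft
  Less exemption 87,000 Ft → base 491,000 Ft
  491,000 Ft × 27% = 132,570 Ft

132,570 Ft > 97,820 Ft, so the parallel minimum levy is the binding amount.

132,570 Ft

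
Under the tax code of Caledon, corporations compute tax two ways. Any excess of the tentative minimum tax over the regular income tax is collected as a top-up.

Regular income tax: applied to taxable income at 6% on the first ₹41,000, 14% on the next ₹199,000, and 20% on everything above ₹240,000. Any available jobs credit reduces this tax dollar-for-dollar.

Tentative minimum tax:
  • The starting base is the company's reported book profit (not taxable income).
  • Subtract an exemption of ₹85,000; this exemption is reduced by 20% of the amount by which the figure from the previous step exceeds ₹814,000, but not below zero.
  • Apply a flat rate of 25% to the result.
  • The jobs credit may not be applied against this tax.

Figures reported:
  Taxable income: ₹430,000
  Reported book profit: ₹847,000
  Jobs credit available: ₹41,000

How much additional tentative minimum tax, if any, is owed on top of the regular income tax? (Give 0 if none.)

Tentative minimum tax:
  Base (reported book profit): ₹847,000
  Exemption: ₹85,000 − 20% × (₹847,000 − ₹814,000) = ₹85,000 − ₹6,600 = ₹78,400
  Base: ₹847,000 − ₹78,400 = ₹768,600
  ₹768,600 × 25% = ₹192,150

Regular income tax:
  ₹41,000 × 6% = ₹2,460
  ₹199,000 × 14% = ₹27,860
  ₹190,000 × 20% = ₹38,000
  → ₹68,320
  Less jobs credit ₹41,000 → ₹27,320

Excess of tentative minimum tax over regular income tax: ₹192,150 − ₹27,320 = ₹164,830.

₹164,830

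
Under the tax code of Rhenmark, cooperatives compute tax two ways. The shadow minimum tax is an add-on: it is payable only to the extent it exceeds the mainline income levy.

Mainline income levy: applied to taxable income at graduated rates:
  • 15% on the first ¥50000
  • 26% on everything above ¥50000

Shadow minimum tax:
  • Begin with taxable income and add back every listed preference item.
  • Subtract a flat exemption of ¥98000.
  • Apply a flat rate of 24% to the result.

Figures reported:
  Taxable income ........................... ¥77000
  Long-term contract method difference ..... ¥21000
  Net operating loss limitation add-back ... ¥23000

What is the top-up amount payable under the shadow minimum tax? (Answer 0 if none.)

¥0

Shadow minimum tax:
  Adjusted income: ¥77000 + ¥21000 + ¥23000 = ¥121000
  Less exemption ¥98000 → base ¥23000
  ¥23000 × 24% = ¥5520

Mainline income levy:
  ¥50000 × 15% = ¥7500
  ¥27000 × 26% = ¥7020
  → ¥14520

¥5520 ≤ ¥14520, so no add-on is due.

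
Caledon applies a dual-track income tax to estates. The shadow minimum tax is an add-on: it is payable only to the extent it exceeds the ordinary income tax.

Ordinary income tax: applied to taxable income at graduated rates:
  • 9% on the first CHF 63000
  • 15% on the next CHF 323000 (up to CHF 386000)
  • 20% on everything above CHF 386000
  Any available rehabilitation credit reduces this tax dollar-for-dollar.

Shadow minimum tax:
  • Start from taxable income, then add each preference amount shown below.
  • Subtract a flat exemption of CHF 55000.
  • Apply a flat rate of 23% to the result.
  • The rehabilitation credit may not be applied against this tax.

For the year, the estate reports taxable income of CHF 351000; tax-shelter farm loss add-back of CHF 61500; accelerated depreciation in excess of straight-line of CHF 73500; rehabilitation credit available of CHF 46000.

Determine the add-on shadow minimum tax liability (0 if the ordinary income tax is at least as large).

CHF 96260

Shadow minimum tax:
  Adjusted income: CHF 351000 + CHF 61500 + CHF 73500 = CHF 486000
  Less exemption CHF 55000 → base CHF 431000
  CHF 431000 × 23% = CHF 99130

Ordinary income tax:
  CHF 63000 × 9% = CHF 5670
  CHF 288000 × 15% = CHF 43200
  → CHF 48870
  Less rehabilitation credit CHF 46000 → CHF 2870

Excess of shadow minimum tax over ordinary income tax: CHF 99130 − CHF 2870 = CHF 96260.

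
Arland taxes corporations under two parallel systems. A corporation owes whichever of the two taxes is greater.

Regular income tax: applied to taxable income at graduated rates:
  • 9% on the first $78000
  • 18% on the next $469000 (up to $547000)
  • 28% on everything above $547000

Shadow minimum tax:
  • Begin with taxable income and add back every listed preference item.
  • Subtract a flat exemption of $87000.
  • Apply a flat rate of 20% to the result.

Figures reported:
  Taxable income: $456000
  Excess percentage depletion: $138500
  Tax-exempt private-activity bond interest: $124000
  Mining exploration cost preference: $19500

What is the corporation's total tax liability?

Shadow minimum tax:
  Adjusted income: $456000 + $138500 + $124000 + $19500 = $738000
  Less exemption $87000 → base $651000
  $651000 × 20% = $130200

Regular income tax:
  $78000 × 9% = $7020
  $378000 × 18% = $68040
  → $75060

$130200 > $75060, so the shadow minimum tax is the binding amount.

$130200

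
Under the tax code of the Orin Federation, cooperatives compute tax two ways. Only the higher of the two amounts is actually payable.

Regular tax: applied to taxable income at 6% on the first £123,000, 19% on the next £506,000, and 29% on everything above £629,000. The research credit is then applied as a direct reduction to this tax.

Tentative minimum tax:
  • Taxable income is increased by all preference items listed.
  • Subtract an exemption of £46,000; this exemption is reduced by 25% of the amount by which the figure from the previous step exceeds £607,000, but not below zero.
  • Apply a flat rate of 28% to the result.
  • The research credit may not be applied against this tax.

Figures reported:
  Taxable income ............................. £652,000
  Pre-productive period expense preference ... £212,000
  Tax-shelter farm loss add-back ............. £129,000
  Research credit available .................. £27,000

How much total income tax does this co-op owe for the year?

Tentative minimum tax:
  Adjusted income: £652,000 + £212,000 + £129,000 = £993,000
  Exemption: 25% × (£993,000 − £607,000) = £96,500 ≥ £46,000, so the exemption is fully phased out
  Base: £993,000 − £0 = £993,000
  £993,000 × 28% = £278,040

Regular tax:
  £123,000 × 6% = £7,380
  £506,000 × 19% = £96,140
  £23,000 × 29% = £6,670
  → £110,190
  Less research credit £27,000 → £83,190

£278,040 > £83,190, so the tentative minimum tax is the binding amount.

£278,040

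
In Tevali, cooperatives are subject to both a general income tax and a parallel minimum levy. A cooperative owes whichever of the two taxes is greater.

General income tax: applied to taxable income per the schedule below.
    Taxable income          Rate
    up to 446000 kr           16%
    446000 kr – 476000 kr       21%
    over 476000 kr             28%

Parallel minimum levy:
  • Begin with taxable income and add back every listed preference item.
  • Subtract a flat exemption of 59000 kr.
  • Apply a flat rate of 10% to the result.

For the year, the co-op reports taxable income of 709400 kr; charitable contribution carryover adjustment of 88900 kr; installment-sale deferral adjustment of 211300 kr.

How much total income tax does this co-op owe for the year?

Parallel minimum levy:
  Adjusted income: 709400 kr + 88900 kr + 211300 kr = 1009600 kr
  Less exemption 59000 kr → base 950600 kr
  950600 kr × 10% = 95060 kr

General income tax:
  446000 kr × 16% = 71360 kr
  30000 kr × 21% = 6300 kr
  233400 kr × 28% = 65352 kr
  → 143012 kr

143012 kr > 95060 kr, so the general income tax governs.

143012 kr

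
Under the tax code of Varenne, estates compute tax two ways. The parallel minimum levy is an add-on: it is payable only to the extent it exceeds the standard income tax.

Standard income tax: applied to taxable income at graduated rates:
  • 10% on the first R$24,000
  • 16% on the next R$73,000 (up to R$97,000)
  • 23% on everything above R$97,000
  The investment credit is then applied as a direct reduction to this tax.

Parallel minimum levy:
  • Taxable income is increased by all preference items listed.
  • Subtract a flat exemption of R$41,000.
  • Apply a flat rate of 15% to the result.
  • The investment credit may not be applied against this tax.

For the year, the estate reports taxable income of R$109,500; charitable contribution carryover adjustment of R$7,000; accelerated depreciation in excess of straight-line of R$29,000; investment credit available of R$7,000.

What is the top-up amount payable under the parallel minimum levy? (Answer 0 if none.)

R$5,720

Standard income tax:
  R$24,000 × 10% = R$2,400
  R$73,000 × 16% = R$11,680
  R$12,500 × 23% = R$2,875
  → R$16,955
  Less investment credit R$7,000 → R$9,955

Parallel minimum levy:
  Adjusted income: R$109,500 + R$7,000 + R$29,000 = R$145,500
  Less exemption R$41,000 → base R$104,500
  R$104,500 × 15% = R$15,675

Excess of parallel minimum levy over standard income tax: R$15,675 − R$9,955 = R$5,720.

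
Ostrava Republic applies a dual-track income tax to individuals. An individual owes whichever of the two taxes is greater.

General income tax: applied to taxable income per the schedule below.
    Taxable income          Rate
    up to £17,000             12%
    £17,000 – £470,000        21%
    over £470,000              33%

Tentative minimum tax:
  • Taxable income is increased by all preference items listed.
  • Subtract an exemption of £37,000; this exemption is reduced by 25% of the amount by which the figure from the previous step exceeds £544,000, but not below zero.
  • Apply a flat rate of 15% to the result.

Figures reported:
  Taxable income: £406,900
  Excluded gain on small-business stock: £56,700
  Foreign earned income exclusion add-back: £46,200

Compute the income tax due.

Tentative minimum tax:
  Adjusted income: £406,900 + £56,700 + £46,200 = £509,800
  Exemption: £509,800 ≤ £544,000, so full £37,000 applies
  Base: £509,800 − £37,000 = £472,800
  £472,800 × 15% = £70,920

General income tax:
  £17,000 × 12% = £2,040
  £389,900 × 21% = £81,879
  → £83,919

£83,919 > £70,920, so the general income tax governs.

£83,919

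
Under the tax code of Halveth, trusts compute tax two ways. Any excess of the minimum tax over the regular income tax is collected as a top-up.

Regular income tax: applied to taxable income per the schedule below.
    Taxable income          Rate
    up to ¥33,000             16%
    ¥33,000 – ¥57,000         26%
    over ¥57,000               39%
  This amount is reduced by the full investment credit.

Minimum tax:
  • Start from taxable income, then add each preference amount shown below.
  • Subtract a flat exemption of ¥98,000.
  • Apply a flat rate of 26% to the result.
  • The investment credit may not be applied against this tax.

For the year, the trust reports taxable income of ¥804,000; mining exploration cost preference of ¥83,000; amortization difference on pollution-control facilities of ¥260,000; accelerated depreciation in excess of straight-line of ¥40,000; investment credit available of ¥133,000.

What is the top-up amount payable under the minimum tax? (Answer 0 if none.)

Regular income tax:
  ¥33,000 × 16% = ¥5,280
  ¥24,000 × 26% = ¥6,240
  ¥747,000 × 39% = ¥291,330
  → ¥302,850
  Less investment credit ¥133,000 → ¥169,850

Minimum tax:
  Adjusted income: ¥804,000 + ¥83,000 + ¥260,000 + ¥40,000 = ¥1,187,000
  Less exemption ¥98,000 → base ¥1,089,000
  ¥1,089,000 × 26% = ¥283,140

Excess of minimum tax over regular income tax: ¥283,140 − ¥169,850 = ¥113,290.

¥113,290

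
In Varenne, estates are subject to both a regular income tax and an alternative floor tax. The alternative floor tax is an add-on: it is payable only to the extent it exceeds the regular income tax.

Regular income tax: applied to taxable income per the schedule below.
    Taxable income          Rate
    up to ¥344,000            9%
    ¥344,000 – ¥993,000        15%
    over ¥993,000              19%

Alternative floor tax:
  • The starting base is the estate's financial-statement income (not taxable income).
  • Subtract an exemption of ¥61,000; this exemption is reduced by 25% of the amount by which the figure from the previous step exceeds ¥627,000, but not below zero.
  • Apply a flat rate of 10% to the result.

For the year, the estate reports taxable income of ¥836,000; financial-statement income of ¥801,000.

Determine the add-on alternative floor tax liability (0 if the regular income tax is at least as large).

¥0

Alternative floor tax:
  Base (financial-statement income): ¥801,000
  Exemption: ¥61,000 − 25% × (¥801,000 − ¥627,000) = ¥61,000 − ¥43,500 = ¥17,500
  Base: ¥801,000 − ¥17,500 = ¥783,500
  ¥783,500 × 10% = ¥78,350

Regular income tax:
  ¥344,000 × 9% = ¥30,960
  ¥492,000 × 15% = ¥73,800
  → ¥104,760

¥78,350 ≤ ¥104,760, so no add-on is due.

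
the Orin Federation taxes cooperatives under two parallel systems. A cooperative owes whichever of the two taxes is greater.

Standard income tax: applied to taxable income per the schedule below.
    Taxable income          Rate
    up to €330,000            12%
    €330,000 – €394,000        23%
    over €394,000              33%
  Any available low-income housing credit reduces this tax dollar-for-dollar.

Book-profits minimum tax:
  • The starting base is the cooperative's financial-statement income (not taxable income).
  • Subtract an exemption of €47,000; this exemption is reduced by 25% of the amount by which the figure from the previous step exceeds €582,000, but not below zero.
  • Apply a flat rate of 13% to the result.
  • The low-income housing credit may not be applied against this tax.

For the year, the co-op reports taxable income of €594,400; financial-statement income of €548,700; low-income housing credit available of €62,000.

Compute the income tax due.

Book-profits minimum tax:
  Base (financial-statement income): €548,700
  Exemption: €548,700 ≤ €582,000, so full €47,000 applies
  Base: €548,700 − €47,000 = €501,700
  €501,700 × 13% = €65,221

Standard income tax:
  €330,000 × 12% = €39,600
  €64,000 × 23% = €14,720
  €200,400 × 33% = €66,132
  → €120,452
  Less low-income housing credit €62,000 → €58,452

€65,221 > €58,452, so the book-profits minimum tax is the binding amount.

€65,221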